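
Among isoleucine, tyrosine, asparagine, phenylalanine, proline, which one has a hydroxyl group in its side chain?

tyrosine

Serine (S), threonine (T), and tyrosine (Y) each carry a hydroxyl group on the side chain.
Of the listed options, only tyrosine belongs to this group.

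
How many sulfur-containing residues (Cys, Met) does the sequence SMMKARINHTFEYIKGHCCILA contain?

Matching residues: M2, M3, C18, C19.

4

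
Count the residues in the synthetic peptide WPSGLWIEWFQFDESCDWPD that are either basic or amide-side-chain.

Basic: H, K, R. Amide-side-chain: N, Q.
Basic residues here: none (0).
Amide-side-chain residues here: Q11 (1).
The two groups share no amino acid, so total = 0 + 1 = 1.

1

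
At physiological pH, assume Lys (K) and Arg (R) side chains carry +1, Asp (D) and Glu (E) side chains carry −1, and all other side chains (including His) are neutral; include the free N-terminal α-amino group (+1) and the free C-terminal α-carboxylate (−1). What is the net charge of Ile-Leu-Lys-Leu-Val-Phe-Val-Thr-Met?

+1

Positive (K, R): Lys3 → +1.
Negative (D, E): none → −0.
The N-terminus (+1) and C-terminus (−1) cancel.
Net charge = (+1) + (−0) = +1.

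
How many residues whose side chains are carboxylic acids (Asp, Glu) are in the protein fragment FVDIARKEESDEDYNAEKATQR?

7

Matching residues: D3, E8, E9, D11, E12, D13, E17.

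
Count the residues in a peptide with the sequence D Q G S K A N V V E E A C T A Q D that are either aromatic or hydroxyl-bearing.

Aromatic: F, W, Y. Hydroxyl-bearing: S, T, Y.
Aromatic residues here: none (0).
Hydroxyl-bearing residues here: S4, T14 (2).
(Y belongs to both groups, but none appear in this sequence.) Total = 0 + 2 = 2.

2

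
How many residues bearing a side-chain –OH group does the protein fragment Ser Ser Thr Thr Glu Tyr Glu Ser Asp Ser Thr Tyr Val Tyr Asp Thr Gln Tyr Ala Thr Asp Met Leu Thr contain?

14

Serine (S), threonine (T), and tyrosine (Y) each carry a hydroxyl group on the side chain.
Matching residues: Ser1, Ser2, Thr3, Thr4, Tyr6, Ser8, Ser10, Thr11, Tyr12, Tyr14, Thr16, Tyr18, Thr20, Thr24.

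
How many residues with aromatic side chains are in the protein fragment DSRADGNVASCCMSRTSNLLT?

0

The aromatic amino acids are Phe (F, benzyl), Trp (W, indole), and Tyr (Y, phenol).
None of the 21 residues belong to this group.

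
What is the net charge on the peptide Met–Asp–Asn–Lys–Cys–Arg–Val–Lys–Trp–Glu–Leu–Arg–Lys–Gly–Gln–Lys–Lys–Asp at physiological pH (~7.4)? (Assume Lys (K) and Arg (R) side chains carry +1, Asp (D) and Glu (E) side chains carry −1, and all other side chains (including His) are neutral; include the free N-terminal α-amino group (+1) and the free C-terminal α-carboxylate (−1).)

+4

Positive (K, R): Lys4, Arg6, Lys8, Arg12, Lys13, Lys16, Lys17 → +7.
Negative (D, E): Asp2, Glu10, Asp18 → −3.
The N-terminus (+1) and C-terminus (−1) cancel.
Net charge = (+7) + (−3) = +4.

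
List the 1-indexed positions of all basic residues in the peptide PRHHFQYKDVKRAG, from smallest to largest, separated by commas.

The basic amino acids are Lys (K), Arg (R), and His (H).
Matching residues: R2, H3, H4, K8, K11, R12.

2, 3, 4, 8, 11, 12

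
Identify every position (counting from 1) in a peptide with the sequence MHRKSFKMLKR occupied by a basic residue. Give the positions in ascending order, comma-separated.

Lysine (K), arginine (R), and histidine (H) have basic, nitrogen-containing side chains.
Matching residues: H2, R3, K4, K7, K10, R11.

2, 3, 4, 7, 10, 11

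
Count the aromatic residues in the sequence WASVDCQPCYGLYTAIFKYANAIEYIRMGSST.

Phenylalanine (F), tryptophan (W), and tyrosine (Y) have aromatic ring side chains.
Matching residues: W1, Y10, Y13, F17, Y19, Y25.

6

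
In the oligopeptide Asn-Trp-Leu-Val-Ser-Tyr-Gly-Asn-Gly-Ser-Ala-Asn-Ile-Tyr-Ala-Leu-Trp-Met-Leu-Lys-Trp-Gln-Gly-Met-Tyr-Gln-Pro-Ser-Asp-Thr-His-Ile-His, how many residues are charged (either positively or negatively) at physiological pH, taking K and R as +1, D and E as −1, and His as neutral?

2

Charged side chains at pH ~7.4: K, R (positive); D, E (negative).
Matching residues: Lys20, Asp29.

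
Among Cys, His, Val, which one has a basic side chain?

The basic amino acids are Lys (K), Arg (R), and His (H).
Of the listed options, only His belongs to this group.

His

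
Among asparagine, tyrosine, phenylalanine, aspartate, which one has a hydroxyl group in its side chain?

tyrosine

Serine (S), threonine (T), and tyrosine (Y) each carry a hydroxyl group on the side chain.
Of the listed options, only tyrosine belongs to this group.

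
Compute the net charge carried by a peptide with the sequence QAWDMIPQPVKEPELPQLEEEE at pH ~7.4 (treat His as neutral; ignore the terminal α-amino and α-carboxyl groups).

-6

The side chains ionized at physiological pH are Lys/Arg (+1) and Asp/Glu (−1); with His treated as neutral, nothing else contributes.
Positive (K, R): K11 → +1.
Negative (D, E): D4, E12, E14, E19, E20, E21, E22 → −7.
Net charge = (+1) + (−7) = −6.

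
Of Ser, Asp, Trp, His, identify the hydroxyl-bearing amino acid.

S, T, and Y are the three residues with a side-chain hydroxyl.
Of the listed options, only Ser belongs to this group.

Ser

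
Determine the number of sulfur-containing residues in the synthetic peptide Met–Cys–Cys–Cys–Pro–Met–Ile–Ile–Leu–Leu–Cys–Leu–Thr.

6

Cysteine (C, thiol) and methionine (M, thioether) are the two sulfur-containing amino acids.
Matching residues: Met1, Cys2, Cys3, Cys4, Met6, Cys11.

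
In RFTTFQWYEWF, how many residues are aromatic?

Phenylalanine (F), tryptophan (W), and tyrosine (Y) have aromatic ring side chains.
Matching residues: F2, F5, W7, Y8, W10, F11.

6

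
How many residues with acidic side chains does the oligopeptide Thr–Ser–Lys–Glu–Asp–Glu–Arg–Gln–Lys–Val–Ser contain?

The acidic residues are Asp (D) and Glu (E), whose side chains end in a carboxylate group.
Matching residues: Glu4, Asp5, Glu6.

3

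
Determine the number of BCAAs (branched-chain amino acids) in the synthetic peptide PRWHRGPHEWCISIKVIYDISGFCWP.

The BCAAs are Val, Leu, and Ile — aliphatic side chains with a branch point.
Matching residues: I12, I14, V16, I17, I20.

5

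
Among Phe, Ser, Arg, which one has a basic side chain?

The basic amino acids are Lys (K), Arg (R), and His (H).
Of the listed options, only Arg belongs to this group.

Arg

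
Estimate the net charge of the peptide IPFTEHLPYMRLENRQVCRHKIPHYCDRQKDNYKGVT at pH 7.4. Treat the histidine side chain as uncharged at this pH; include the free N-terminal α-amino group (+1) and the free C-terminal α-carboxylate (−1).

+3

At pH ~7.4 the Lys and Arg side chains are protonated (+1), the Asp and Glu side chains are deprotonated (−1), and with His taken as neutral all other side chains carry no charge.
Positive (K, R): R11, R15, R19, K21, R28, K30, K34 → +7.
Negative (D, E): E5, E13, D27, D31 → −4.
The N-terminus (+1) and C-terminus (−1) cancel.
Net charge = (+7) + (−4) = +3.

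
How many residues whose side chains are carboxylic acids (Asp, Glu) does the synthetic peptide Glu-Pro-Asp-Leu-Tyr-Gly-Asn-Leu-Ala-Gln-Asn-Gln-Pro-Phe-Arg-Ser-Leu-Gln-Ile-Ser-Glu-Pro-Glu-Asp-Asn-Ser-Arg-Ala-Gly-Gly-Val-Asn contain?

Matching residues: Glu1, Asp3, Glu21, Glu23, Asp24.

5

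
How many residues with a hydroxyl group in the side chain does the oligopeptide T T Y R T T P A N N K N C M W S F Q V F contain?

S, T, and Y are the three residues with a side-chain hydroxyl.
Matching residues: T1, T2, Y3, T5, T6, S16.

6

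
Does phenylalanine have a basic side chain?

No

Lysine (K), arginine (R), and histidine (H) have basic, nitrogen-containing side chains.
Phenylalanine is not in this group.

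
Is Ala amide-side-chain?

No

Asparagine (N) and glutamine (Q) have uncharged amide side chains.
Alanine is not in this group.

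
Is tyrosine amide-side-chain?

Asparagine (N) and glutamine (Q) have uncharged amide side chains.
Tyrosine is not in this group.

No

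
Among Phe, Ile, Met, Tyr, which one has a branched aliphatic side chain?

The BCAAs are Val, Leu, and Ile — aliphatic side chains with a branch point.
Of the listed options, only Ile belongs to this group.

Ile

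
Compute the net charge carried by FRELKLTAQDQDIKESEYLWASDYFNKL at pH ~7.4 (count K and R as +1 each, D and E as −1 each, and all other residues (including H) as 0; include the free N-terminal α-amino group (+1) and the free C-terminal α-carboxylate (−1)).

-2

Positive (K, R): R2, K5, K14, K27 → +4.
Negative (D, E): E3, D10, D12, E15, E17, D23 → −6.
The N-terminus (+1) and C-terminus (−1) cancel.
Net charge = (+4) + (−6) = −2.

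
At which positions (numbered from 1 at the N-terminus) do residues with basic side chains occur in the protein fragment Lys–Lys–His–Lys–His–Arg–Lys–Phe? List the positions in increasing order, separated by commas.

K, R, and H are the three residues with basic side chains (ε-amine, guanidinium, and imidazole respectively).
Matching residues: Lys1, Lys2, His3, Lys4, His5, Arg6, Lys7.

1, 2, 3, 4, 5, 6, 7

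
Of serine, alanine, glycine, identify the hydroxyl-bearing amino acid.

serine

S, T, and Y are the three residues with a side-chain hydroxyl.
Of the listed options, only serine belongs to this group.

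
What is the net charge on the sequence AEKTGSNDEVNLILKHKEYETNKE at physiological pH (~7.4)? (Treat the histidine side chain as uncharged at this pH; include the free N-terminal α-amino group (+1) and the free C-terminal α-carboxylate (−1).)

The side chains ionized at physiological pH are Lys/Arg (+1) and Asp/Glu (−1); with His treated as neutral, nothing else contributes.
Positive (K, R): K3, K15, K17, K23 → +4.
Negative (D, E): E2, D8, E9, E18, E20, E24 → −6.
The N-terminus (+1) and C-terminus (−1) cancel.
Net charge = (+4) + (−6) = −2.

-2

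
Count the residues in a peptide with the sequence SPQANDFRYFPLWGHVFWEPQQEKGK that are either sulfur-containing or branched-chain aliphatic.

Sulfur-containing: C, M. Branched-chain aliphatic: I, L, V.
Sulfur-containing residues here: none (0).
Branched-chain aliphatic residues here: L12, V16 (2).
The two groups share no amino acid, so total = 0 + 2 = 2.

2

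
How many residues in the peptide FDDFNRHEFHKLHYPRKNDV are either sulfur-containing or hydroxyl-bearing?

1

Sulfur-containing: C, M. Hydroxyl-bearing: S, T, Y.
Sulfur-containing residues here: none (0).
Hydroxyl-bearing residues here: Y14 (1).
The two groups share no amino acid, so total = 0 + 1 = 1.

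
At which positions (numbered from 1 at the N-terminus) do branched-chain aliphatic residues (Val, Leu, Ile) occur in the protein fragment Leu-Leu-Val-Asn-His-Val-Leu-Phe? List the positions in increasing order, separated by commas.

1, 2, 3, 6, 7

Matching residues: Leu1, Leu2, Val3, Val6, Leu7.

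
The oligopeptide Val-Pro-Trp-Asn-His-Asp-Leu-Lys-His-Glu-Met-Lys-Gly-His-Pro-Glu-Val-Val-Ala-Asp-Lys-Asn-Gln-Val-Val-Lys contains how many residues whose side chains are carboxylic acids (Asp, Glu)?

4

Matching residues: Asp6, Glu10, Glu16, Asp20.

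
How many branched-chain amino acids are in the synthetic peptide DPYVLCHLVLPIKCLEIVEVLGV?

The BCAAs are Val, Leu, and Ile — aliphatic side chains with a branch point.
Matching residues: V4, L5, L8, V9, L10, I12, L15, I17, V18, V20, L21, V23.

12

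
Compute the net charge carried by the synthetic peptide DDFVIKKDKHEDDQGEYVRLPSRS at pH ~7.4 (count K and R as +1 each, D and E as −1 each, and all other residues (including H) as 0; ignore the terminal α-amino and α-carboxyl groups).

Positive (K, R): K6, K7, K9, R19, R23 → +5.
Negative (D, E): D1, D2, D8, E11, D12, D13, E16 → −7.
Net charge = (+5) + (−7) = −2.

-2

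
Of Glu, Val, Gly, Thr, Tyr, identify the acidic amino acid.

Glu

Only D (aspartate) and E (glutamate) carry a side-chain carboxylic acid.
Of the listed options, only Glu belongs to this group.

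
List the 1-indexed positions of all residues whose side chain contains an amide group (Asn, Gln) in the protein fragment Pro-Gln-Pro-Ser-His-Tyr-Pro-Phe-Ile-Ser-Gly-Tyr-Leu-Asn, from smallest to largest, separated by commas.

2, 14

Matching residues: Gln2, Asn14.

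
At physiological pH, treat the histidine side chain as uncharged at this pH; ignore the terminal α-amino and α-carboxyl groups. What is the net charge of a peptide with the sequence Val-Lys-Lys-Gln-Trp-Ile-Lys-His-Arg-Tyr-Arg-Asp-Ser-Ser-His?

The side chains ionized at physiological pH are Lys/Arg (+1) and Asp/Glu (−1); with His treated as neutral, nothing else contributes.
Positive (K, R): Lys2, Lys3, Lys7, Arg9, Arg11 → +5.
Negative (D, E): Asp12 → −1.
Net charge = (+5) + (−1) = +4.

+4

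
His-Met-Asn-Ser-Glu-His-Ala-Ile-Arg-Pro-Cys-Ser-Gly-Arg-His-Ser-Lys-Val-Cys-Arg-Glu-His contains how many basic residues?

8

K, R, and H are the three residues with basic side chains (ε-amine, guanidinium, and imidazole respectively).
Matching residues: His1, His6, Arg9, Arg14, His15, Lys17, Arg20, His22.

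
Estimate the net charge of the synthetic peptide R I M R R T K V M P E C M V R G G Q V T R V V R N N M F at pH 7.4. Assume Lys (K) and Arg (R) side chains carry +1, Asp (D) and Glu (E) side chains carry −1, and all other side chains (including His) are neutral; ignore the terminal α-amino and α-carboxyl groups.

Positive (K, R): R1, R4, R5, K7, R15, R21, R24 → +7.
Negative (D, E): E11 → −1.
Net charge = (+7) + (−1) = +6.

+6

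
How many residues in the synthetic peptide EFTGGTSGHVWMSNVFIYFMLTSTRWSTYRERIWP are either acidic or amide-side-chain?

3

Acidic: D, E. Amide-side-chain: N, Q.
Acidic residues here: E1, E31 (2).
Amide-side-chain residues here: N14 (1).
The two groups share no amino acid, so total = 2 + 1 = 3.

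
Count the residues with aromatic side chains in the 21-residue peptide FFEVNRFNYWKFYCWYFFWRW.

13

The aromatic amino acids are Phe (F, benzyl), Trp (W, indole), and Tyr (Y, phenol).
Matching residues: F1, F2, F7, Y9, W10, F12, Y13, W15, Y16, F17, F18, W19, W21.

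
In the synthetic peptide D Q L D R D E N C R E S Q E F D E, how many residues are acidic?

Only D (aspartate) and E (glutamate) carry a side-chain carboxylic acid.
Matching residues: D1, D4, D6, E7, E11, E14, D16, E17.

8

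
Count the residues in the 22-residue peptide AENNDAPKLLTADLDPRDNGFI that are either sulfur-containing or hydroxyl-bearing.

1

Sulfur-containing: C, M. Hydroxyl-bearing: S, T, Y.
Sulfur-containing residues here: none (0).
Hydroxyl-bearing residues here: T11 (1).
The two groups share no amino acid, so total = 0 + 1 = 1.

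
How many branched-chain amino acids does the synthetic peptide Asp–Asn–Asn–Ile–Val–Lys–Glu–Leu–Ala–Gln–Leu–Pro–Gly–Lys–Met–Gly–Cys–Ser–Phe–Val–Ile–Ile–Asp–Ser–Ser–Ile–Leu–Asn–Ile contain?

V, L, and I make up the branched-chain aliphatic group.
Matching residues: Ile4, Val5, Leu8, Leu11, Val20, Ile21, Ile22, Ile26, Leu27, Ile29.

10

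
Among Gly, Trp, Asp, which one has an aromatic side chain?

Trp

The aromatic amino acids are Phe (F, benzyl), Trp (W, indole), and Tyr (Y, phenol).
Of the listed options, only Trp belongs to this group.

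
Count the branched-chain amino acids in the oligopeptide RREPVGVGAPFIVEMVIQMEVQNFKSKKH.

The BCAAs are Val, Leu, and Ile — aliphatic side chains with a branch point.
Matching residues: V5, V7, I12, V13, V16, I17, V21.

7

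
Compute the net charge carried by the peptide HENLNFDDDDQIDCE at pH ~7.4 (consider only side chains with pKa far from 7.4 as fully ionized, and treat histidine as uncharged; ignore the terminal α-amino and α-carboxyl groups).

The side chains ionized at physiological pH are Lys/Arg (+1) and Asp/Glu (−1); with His treated as neutral, nothing else contributes.
Positive (K, R): none → +0.
Negative (D, E): E2, D7, D8, D9, D10, D13, E15 → −7.
Net charge = (+0) + (−7) = −7.

-7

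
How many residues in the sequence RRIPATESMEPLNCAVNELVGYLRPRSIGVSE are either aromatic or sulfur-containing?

Aromatic: F, W, Y. Sulfur-containing: C, M.
Aromatic residues here: Y22 (1).
Sulfur-containing residues here: M9, C14 (2).
The two groups share no amino acid, so total = 1 + 2 = 3.

3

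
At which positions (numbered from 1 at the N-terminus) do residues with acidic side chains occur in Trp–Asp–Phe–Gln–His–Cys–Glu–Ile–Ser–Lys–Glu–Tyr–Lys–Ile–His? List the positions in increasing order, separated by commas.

Aspartate (D) and glutamate (E) have carboxylic-acid side chains and are the acidic amino acids.
Matching residues: Asp2, Glu7, Glu11.

2, 7, 11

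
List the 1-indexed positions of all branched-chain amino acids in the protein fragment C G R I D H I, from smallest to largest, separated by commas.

4, 7

V, L, and I make up the branched-chain aliphatic group.
Matching residues: I4, I7.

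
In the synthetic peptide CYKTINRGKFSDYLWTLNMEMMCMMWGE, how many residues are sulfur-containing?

7

The sulfur-bearing residues are cysteine (–SH) and methionine (–S–CH₃).
Matching residues: C1, M19, M21, M22, C23, M24, M25.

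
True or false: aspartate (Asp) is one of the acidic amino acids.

True

Only D (aspartate) and E (glutamate) carry a side-chain carboxylic acid.
Aspartate is in this group.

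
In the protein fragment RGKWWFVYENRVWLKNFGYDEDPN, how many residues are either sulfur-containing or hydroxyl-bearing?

2

Sulfur-containing: C, M. Hydroxyl-bearing: S, T, Y.
Sulfur-containing residues here: none (0).
Hydroxyl-bearing residues here: Y8, Y19 (2).
The two groups share no amino acid, so total = 0 + 2 = 2.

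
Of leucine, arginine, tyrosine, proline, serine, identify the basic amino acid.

The basic amino acids are Lys (K), Arg (R), and His (H).
Of the listed options, only arginine belongs to this group.

arginine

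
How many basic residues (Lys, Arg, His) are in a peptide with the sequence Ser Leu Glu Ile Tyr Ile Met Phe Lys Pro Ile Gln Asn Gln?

Matching residues: Lys9.

1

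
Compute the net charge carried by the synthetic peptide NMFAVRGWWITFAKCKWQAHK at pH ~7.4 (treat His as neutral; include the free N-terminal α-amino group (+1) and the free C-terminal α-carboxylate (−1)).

+4

Near pH 7.4, K and R contribute +1 each, D and E contribute −1 each, and every other side chain (His included, as stated) is uncharged.
Positive (K, R): R6, K14, K16, K21 → +4.
Negative (D, E): none → −0.
The N-terminus (+1) and C-terminus (−1) cancel.
Net charge = (+4) + (−0) = +4.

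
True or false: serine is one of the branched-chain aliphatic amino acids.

False

Valine (V), leucine (L), and isoleucine (I) are the branched-chain amino acids.
Serine is not in this group.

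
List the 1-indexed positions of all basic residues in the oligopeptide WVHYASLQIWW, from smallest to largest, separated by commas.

3

The basic amino acids are Lys (K), Arg (R), and His (H).
Matching residues: H3.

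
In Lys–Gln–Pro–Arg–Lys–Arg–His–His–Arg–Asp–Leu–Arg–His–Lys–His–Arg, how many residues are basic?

12

The basic amino acids are Lys (K), Arg (R), and His (H).
Matching residues: Lys1, Arg4, Lys5, Arg6, His7, His8, Arg9, Arg12, His13, Lys14, His15, Arg16.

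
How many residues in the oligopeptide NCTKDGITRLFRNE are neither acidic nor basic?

9

Acidic: D, E. Basic: K, R, H. All other residues are neither.
Matching residues: N1, C2, T3, G6, I7, T8, L10, F11, N13.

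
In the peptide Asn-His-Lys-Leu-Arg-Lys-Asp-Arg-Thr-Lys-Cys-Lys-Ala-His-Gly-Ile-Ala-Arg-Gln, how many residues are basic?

9

K, R, and H are the three residues with basic side chains (ε-amine, guanidinium, and imidazole respectively).
Matching residues: His2, Lys3, Arg5, Lys6, Arg8, Lys10, Lys12, His14, Arg18.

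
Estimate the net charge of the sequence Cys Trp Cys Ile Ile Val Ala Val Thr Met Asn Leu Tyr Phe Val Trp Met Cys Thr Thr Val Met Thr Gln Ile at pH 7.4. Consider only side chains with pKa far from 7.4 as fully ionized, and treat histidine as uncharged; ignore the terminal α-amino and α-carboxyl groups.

The side chains ionized at physiological pH are Lys/Arg (+1) and Asp/Glu (−1); with His treated as neutral, nothing else contributes.
Positive (K, R): none → +0.
Negative (D, E): none → −0.
Net charge = (+0) + (−0) = 0.

0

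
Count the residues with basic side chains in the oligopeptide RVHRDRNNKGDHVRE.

Lysine (K), arginine (R), and histidine (H) have basic, nitrogen-containing side chains.
Matching residues: R1, H3, R4, R6, K9, H12, R14.

7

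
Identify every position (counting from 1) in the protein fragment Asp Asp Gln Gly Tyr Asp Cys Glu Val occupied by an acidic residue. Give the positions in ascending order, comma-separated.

1, 2, 6, 8

Aspartate (D) and glutamate (E) have carboxylic-acid side chains and are the acidic amino acids.
Matching residues: Asp1, Asp2, Asp6, Glu8.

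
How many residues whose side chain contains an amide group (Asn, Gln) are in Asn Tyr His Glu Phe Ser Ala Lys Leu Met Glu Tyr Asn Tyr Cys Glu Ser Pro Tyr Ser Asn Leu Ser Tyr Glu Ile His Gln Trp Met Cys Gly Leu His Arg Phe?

4

Matching residues: Asn1, Asn13, Asn21, Gln28.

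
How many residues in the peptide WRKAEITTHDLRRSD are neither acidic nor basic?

7

Acidic: D, E. Basic: K, R, H. All other residues are neither.
Matching residues: W1, A4, I6, T7, T8, L11, S14.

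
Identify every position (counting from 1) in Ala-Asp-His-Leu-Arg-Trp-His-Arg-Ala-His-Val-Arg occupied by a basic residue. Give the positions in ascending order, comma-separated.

3, 5, 7, 8, 10, 12

Matching residues: His3, Arg5, His7, Arg8, His10, Arg12.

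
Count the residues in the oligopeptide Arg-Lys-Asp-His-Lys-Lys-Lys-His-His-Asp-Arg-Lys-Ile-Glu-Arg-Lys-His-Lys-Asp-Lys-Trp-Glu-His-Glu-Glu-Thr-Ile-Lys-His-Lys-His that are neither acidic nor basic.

4

Acidic: D, E. Basic: K, R, H. All other residues are neither.
Matching residues: Ile13, Trp21, Thr26, Ile27.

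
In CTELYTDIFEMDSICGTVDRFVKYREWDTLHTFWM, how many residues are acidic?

The acidic residues are Asp (D) and Glu (E), whose side chains end in a carboxylate group.
Matching residues: E3, D7, E10, D12, D19, E26, D28.

7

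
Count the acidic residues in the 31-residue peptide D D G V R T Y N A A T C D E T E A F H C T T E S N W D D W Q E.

Aspartate (D) and glutamate (E) have carboxylic-acid side chains and are the acidic amino acids.
Matching residues: D1, D2, D13, E14, E16, E23, D27, D28, E31.

9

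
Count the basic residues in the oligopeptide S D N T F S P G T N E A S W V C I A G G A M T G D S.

0

K, R, and H are the three residues with basic side chains (ε-amine, guanidinium, and imidazole respectively).
None of the 26 residues belong to this group.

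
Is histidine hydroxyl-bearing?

No

The –OH-bearing residues are Ser, Thr (aliphatic alcohols), and Tyr (phenol).
Histidine is not in this group.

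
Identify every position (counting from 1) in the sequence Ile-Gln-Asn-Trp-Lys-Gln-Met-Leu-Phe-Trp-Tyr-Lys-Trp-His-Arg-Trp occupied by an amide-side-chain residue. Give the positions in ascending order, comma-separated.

Matching residues: Gln2, Asn3, Gln6.

2, 3, 6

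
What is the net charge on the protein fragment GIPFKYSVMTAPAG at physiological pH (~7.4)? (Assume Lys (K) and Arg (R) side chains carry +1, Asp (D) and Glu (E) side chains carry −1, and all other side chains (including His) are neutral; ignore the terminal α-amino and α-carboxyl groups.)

+1

Positive (K, R): K5 → +1.
Negative (D, E): none → −0.
Net charge = (+1) + (−0) = +1.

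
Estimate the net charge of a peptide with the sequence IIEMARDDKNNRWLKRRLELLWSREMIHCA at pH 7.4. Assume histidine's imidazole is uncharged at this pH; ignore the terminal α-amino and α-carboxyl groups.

+2

At pH ~7.4 the Lys and Arg side chains are protonated (+1), the Asp and Glu side chains are deprotonated (−1), and with His taken as neutral all other side chains carry no charge.
Positive (K, R): R6, K9, R12, K15, R16, R17, R24 → +7.
Negative (D, E): E3, D7, D8, E19, E25 → −5.
Net charge = (+7) + (−5) = +2.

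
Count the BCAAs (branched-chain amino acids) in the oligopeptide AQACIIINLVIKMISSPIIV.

10

Valine (V), leucine (L), and isoleucine (I) are the branched-chain amino acids.
Matching residues: I5, I6, I7, L9, V10, I11, I14, I18, I19, V20.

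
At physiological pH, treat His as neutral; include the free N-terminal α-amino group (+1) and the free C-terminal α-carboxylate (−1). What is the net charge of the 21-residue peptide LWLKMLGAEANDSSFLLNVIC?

Near pH 7.4, K and R contribute +1 each, D and E contribute −1 each, and every other side chain (His included, as stated) is uncharged.
Positive (K, R): K4 → +1.
Negative (D, E): E9, D12 → −2.
The N-terminus (+1) and C-terminus (−1) cancel.
Net charge = (+1) + (−2) = −1.

-1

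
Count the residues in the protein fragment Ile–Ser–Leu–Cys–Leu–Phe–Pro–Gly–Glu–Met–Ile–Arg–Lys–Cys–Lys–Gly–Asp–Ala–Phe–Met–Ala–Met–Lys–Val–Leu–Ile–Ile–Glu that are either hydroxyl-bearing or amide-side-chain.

1

Hydroxyl-bearing: S, T, Y. Amide-side-chain: N, Q.
Hydroxyl-bearing residues here: Ser2 (1).
Amide-side-chain residues here: none (0).
The two groups share no amino acid, so total = 1 + 0 = 1.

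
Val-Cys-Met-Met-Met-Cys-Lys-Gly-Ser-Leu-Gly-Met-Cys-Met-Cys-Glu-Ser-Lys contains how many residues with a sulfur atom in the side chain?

9

The sulfur-bearing residues are cysteine (–SH) and methionine (–S–CH₃).
Matching residues: Cys2, Met3, Met4, Met5, Cys6, Met12, Cys13, Met14, Cys15.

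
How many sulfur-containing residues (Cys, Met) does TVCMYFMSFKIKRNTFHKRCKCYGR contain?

5

Matching residues: C3, M4, M7, C20, C22.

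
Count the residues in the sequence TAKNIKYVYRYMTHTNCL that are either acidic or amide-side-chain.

Acidic: D, E. Amide-side-chain: N, Q.
Acidic residues here: none (0).
Amide-side-chain residues here: N4, N16 (2).
The two groups share no amino acid, so total = 0 + 2 = 2.

2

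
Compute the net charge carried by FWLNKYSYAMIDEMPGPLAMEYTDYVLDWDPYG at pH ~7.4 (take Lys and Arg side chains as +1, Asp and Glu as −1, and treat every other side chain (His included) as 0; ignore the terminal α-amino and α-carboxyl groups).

-5

Positive (K, R): K5 → +1.
Negative (D, E): D12, E13, E21, D24, D28, D30 → −6.
Net charge = (+1) + (−6) = −5.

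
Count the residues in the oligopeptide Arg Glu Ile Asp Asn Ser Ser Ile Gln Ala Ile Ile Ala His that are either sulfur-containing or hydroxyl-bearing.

2

Sulfur-containing: C, M. Hydroxyl-bearing: S, T, Y.
Sulfur-containing residues here: none (0).
Hydroxyl-bearing residues here: Ser6, Ser7 (2).
The two groups share no amino acid, so total = 0 + 2 = 2.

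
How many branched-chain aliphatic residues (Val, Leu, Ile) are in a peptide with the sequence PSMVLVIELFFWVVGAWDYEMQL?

8

Matching residues: V4, L5, V6, I7, L9, V13, V14, L23.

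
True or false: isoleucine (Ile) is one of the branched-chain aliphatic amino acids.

True

The BCAAs are Val, Leu, and Ile — aliphatic side chains with a branch point.
Isoleucine is in this group.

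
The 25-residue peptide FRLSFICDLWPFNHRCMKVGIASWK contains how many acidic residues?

Only D (aspartate) and E (glutamate) carry a side-chain carboxylic acid.
Matching residues: D8.

1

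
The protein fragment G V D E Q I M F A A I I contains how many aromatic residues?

F, W, and Y each carry an aromatic ring on the side chain.
Matching residues: F8.

1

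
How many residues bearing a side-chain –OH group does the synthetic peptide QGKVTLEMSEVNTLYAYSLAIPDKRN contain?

6

S, T, and Y are the three residues with a side-chain hydroxyl.
Matching residues: T5, S9, T13, Y15, Y17, S18.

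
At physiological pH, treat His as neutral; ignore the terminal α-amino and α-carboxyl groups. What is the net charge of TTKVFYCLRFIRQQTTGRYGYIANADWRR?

Near pH 7.4, K and R contribute +1 each, D and E contribute −1 each, and every other side chain (His included, as stated) is uncharged.
Positive (K, R): K3, R9, R12, R18, R28, R29 → +6.
Negative (D, E): D26 → −1.
Net charge = (+6) + (−1) = +5.

+5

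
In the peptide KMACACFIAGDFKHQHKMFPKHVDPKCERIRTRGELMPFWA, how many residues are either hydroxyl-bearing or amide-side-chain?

Hydroxyl-bearing: S, T, Y. Amide-side-chain: N, Q.
Hydroxyl-bearing residues here: T32 (1).
Amide-side-chain residues here: Q15 (1).
The two groups share no amino acid, so total = 1 + 1 = 2.

2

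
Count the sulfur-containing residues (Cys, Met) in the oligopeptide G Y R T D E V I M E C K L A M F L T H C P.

Matching residues: M9, C11, M15, C20.

4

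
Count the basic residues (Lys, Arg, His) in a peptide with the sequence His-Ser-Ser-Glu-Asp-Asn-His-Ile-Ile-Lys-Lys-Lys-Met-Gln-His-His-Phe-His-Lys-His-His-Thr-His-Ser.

Matching residues: His1, His7, Lys10, Lys11, Lys12, His15, His16, His18, Lys19, His20, His21, His23.

12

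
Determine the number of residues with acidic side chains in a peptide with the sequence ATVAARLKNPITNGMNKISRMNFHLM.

Only D (aspartate) and E (glutamate) carry a side-chain carboxylic acid.
None of the 26 residues belong to this group.

0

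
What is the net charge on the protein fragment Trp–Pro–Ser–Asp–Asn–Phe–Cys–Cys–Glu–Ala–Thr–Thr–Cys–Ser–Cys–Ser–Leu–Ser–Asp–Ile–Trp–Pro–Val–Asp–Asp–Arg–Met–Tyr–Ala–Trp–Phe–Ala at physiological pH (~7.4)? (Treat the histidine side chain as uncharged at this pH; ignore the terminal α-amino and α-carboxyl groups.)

-4

The side chains ionized at physiological pH are Lys/Arg (+1) and Asp/Glu (−1); with His treated as neutral, nothing else contributes.
Positive (K, R): Arg26 → +1.
Negative (D, E): Asp4, Glu9, Asp19, Asp24, Asp25 → −5.
Net charge = (+1) + (−5) = −4.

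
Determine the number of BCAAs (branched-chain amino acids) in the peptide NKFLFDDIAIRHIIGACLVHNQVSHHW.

8

The BCAAs are Val, Leu, and Ile — aliphatic side chains with a branch point.
Matching residues: L4, I8, I10, I13, I14, L18, V19, V23.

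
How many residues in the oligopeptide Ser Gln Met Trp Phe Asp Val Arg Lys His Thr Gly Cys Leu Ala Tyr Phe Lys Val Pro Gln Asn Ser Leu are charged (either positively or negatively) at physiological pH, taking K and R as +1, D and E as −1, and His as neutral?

4

Charged side chains at pH ~7.4: K, R (positive); D, E (negative).
Matching residues: Asp6, Arg8, Lys9, Lys18.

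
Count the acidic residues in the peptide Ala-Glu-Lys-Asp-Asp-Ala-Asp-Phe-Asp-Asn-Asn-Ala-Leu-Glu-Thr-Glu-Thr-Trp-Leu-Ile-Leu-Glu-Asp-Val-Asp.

Aspartate (D) and glutamate (E) have carboxylic-acid side chains and are the acidic amino acids.
Matching residues: Glu2, Asp4, Asp5, Asp7, Asp9, Glu14, Glu16, Glu22, Asp23, Asp25.

10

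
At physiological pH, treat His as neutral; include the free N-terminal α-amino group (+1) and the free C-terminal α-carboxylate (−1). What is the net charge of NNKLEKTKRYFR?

At pH ~7.4 the Lys and Arg side chains are protonated (+1), the Asp and Glu side chains are deprotonated (−1), and with His taken as neutral all other side chains carry no charge.
Positive (K, R): K3, K6, K8, R9, R12 → +5.
Negative (D, E): E5 → −1.
The N-terminus (+1) and C-terminus (−1) cancel.
Net charge = (+5) + (−1) = +4.

+4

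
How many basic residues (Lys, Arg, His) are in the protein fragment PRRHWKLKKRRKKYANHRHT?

13

Matching residues: R2, R3, H4, K6, K8, K9, R10, R11, K12, K13, H17, R18, H19.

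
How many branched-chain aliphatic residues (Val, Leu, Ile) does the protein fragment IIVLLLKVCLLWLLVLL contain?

14

Matching residues: I1, I2, V3, L4, L5, L6, V8, L10, L11, L13, L14, V15, L16, L17.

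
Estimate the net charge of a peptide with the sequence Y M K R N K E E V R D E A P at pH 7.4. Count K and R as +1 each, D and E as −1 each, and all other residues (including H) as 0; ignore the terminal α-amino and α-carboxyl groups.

0

Positive (K, R): K3, R4, K6, R10 → +4.
Negative (D, E): E7, E8, D11, E12 → −4.
Net charge = (+4) + (−4) = 0.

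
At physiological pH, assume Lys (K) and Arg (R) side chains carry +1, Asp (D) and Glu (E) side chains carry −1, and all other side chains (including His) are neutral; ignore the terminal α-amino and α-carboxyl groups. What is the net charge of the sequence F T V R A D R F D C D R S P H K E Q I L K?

+1

Positive (K, R): R4, R7, R12, K16, K21 → +5.
Negative (D, E): D6, D9, D11, E17 → −4.
Net charge = (+5) + (−4) = +1.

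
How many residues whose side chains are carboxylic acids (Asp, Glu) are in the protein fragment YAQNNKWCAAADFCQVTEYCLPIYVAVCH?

Matching residues: D12, E18.

2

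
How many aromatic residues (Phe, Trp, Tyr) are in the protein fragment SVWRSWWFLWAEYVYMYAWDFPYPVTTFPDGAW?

Matching residues: W3, W6, W7, F8, W10, Y13, Y15, Y17, W19, F21, Y23, F28, W33.

13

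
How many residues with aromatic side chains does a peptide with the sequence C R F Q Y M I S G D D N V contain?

2

The aromatic amino acids are Phe (F, benzyl), Trp (W, indole), and Tyr (Y, phenol).
Matching residues: F3, Y5.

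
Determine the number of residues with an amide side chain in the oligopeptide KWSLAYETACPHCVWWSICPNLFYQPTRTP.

The amide-side-chain residues are Asn (N) and Gln (Q).
Matching residues: N21, Q25.

2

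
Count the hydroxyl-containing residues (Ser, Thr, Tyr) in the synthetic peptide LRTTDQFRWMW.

Matching residues: T3, T4.

2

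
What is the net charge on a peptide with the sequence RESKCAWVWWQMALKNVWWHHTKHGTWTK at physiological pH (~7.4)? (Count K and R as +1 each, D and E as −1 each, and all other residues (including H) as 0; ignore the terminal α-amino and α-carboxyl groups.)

Positive (K, R): R1, K4, K15, K23, K29 → +5.
Negative (D, E): E2 → −1.
Net charge = (+5) + (−1) = +4.

+4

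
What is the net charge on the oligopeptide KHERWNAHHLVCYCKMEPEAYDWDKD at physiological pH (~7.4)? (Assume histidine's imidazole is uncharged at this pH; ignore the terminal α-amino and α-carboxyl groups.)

-2

Near pH 7.4, K and R contribute +1 each, D and E contribute −1 each, and every other side chain (His included, as stated) is uncharged.
Positive (K, R): K1, R4, K15, K25 → +4.
Negative (D, E): E3, E17, E19, D22, D24, D26 → −6.
Net charge = (+4) + (−6) = −2.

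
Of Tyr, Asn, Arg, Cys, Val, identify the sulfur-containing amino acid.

Cys

The sulfur-bearing residues are cysteine (–SH) and methionine (–S–CH₃).
Of the listed options, only Cys belongs to this group.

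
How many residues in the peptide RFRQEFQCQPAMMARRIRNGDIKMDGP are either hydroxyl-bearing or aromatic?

2

Hydroxyl-bearing: S, T, Y. Aromatic: F, W, Y.
Hydroxyl-bearing residues here: none (0).
Aromatic residues here: F2, F6 (2).
(Y belongs to both groups, but none appear in this sequence.) Total = 0 + 2 = 2.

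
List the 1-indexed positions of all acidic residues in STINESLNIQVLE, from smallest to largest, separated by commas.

5, 13

The acidic residues are Asp (D) and Glu (E), whose side chains end in a carboxylate group.
Matching residues: E5, E13.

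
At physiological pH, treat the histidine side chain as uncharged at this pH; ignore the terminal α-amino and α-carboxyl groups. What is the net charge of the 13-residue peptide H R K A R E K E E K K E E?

Near pH 7.4, K and R contribute +1 each, D and E contribute −1 each, and every other side chain (His included, as stated) is uncharged.
Positive (K, R): R2, K3, R5, K7, K10, K11 → +6.
Negative (D, E): E6, E8, E9, E12, E13 → −5.
Net charge = (+6) + (−5) = +1.

+1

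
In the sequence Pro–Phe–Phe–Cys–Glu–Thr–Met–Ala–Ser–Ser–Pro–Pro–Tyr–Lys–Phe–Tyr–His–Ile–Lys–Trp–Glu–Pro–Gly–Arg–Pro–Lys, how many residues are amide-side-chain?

0

Asparagine (N) and glutamine (Q) have uncharged amide side chains.
None of the 26 residues belong to this group.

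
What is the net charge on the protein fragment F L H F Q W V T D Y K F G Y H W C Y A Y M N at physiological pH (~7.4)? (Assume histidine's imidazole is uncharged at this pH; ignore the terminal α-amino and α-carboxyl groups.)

Near pH 7.4, K and R contribute +1 each, D and E contribute −1 each, and every other side chain (His included, as stated) is uncharged.
Positive (K, R): K11 → +1.
Negative (D, E): D9 → −1.
Net charge = (+1) + (−1) = 0.

0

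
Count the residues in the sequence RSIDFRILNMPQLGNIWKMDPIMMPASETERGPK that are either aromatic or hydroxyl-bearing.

Aromatic: F, W, Y. Hydroxyl-bearing: S, T, Y.
Aromatic residues here: F5, W17 (2).
Hydroxyl-bearing residues here: S2, S27, T29 (3).
(Y belongs to both groups, but none appear in this sequence.) Total = 2 + 3 = 5.

5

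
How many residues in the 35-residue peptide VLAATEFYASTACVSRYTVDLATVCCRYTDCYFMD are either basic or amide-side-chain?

Basic: H, K, R. Amide-side-chain: N, Q.
Basic residues here: R16, R27 (2).
Amide-side-chain residues here: none (0).
The two groups share no amino acid, so total = 2 + 0 = 2.

2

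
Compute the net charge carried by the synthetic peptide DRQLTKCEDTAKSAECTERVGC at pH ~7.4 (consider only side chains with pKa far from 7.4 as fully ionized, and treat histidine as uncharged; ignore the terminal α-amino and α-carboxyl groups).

-1

The side chains ionized at physiological pH are Lys/Arg (+1) and Asp/Glu (−1); with His treated as neutral, nothing else contributes.
Positive (K, R): R2, K6, K12, R19 → +4.
Negative (D, E): D1, E8, D9, E15, E18 → −5.
Net charge = (+4) + (−5) = −1.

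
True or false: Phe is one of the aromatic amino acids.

F, W, and Y each carry an aromatic ring on the side chain.
Phenylalanine is in this group.

True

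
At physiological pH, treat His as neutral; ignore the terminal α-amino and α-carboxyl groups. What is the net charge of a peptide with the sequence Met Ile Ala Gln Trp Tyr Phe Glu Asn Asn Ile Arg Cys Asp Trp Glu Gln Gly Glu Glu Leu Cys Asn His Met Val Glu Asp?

Near pH 7.4, K and R contribute +1 each, D and E contribute −1 each, and every other side chain (His included, as stated) is uncharged.
Positive (K, R): Arg12 → +1.
Negative (D, E): Glu8, Asp14, Glu16, Glu19, Glu20, Glu27, Asp28 → −7.
Net charge = (+1) + (−7) = −6.

-6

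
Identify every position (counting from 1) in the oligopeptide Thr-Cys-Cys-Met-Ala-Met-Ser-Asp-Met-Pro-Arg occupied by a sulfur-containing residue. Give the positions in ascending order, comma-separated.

Matching residues: Cys2, Cys3, Met4, Met6, Met9.

2, 3, 4, 6, 9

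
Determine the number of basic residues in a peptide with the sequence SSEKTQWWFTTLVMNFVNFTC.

1

Lysine (K), arginine (R), and histidine (H) have basic, nitrogen-containing side chains.
Matching residues: K4.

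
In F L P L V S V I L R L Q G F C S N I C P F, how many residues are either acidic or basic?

Acidic: D, E. Basic: H, K, R.
Acidic residues here: none (0).
Basic residues here: R10 (1).
The two groups share no amino acid, so total = 0 + 1 = 1.

1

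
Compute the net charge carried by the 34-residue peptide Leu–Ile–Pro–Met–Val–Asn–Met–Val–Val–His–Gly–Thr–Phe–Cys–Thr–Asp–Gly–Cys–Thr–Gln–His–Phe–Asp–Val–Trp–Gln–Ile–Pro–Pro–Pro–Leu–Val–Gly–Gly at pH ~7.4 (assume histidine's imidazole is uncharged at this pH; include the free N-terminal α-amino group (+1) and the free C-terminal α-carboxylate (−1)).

The side chains ionized at physiological pH are Lys/Arg (+1) and Asp/Glu (−1); with His treated as neutral, nothing else contributes.
Positive (K, R): none → +0.
Negative (D, E): Asp16, Asp23 → −2.
The N-terminus (+1) and C-terminus (−1) cancel.
Net charge = (+0) + (−2) = −2.

-2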